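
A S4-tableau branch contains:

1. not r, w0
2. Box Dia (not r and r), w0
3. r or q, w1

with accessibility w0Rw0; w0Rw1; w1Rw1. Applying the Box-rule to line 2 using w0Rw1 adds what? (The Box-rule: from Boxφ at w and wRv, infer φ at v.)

Dia (not r and r), w1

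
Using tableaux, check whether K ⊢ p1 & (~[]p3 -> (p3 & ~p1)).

Not valid

Tableau for the negation ~(p1 & (~[]p3 -> (p3 & ~p1))):
1. ~(p1 & (~[]p3 -> (p3 & ~p1))), u
2. ~(~[]p3 -> (p3 & ~p1)), u
3. ~[]p3, u
4. ~(p3 & ~p1), u
5. p1, u
6. ~p3, v
Accessibility: uRv
The negation has an open branch (countermodel exists).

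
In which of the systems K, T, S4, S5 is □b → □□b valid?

S4, S5

S4-tableau for the negation ¬(□b → □□b):
1. ¬(□b → □□b), u
2. □b, u
3. ¬□□b, u
4. b, u
5. ¬□b, v
6. b, v
7. ¬b, w
8. b, w
Accessibility: uRu, uRv, uRw, vRv, vRw, wRw
Branch closes: b and ¬b both at w.
Every branch closes (one shown): valid in S4, hence also in S5 (every theorem of S4 is a theorem of S5).
T-tableau for the negation ¬(□b → □□b):
1. ¬(□b → □□b), u
2. □b, u
3. ¬□□b, u
4. b, u
5. ¬□b, v
6. b, v
7. ¬b, w
Accessibility: uRu, uRv, vRv, vRw, wRw
Complete open branch: countermodel on a T-frame, so not valid in T, nor in K (the same frame is also a K-frame).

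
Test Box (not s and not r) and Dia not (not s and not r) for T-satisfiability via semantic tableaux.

No, unsatisfiable

1. Box (not s and not r) and Dia not (not s and not r), 0
2. Box (not s and not r), 0   [and-rule on 1]
3. Dia not (not s and not r), 0   [and-rule on 1]
4. not s and not r, 0   [Box-rule on 2 via 0R0]
5. not s, 0   [and-rule on 4]
6. not r, 0   [and-rule on 4]
7. not (not s and not r), 1   [Dia-rule on 3: fresh world 1, 0R1]
8. not s and not r, 1   [Box-rule on 2 via 0R1]
9. not s, 1   [and-rule on 8]
10. not r, 1   [and-rule on 8]
11. r, 1   [neg-and-rule on 7 (branches; this branch)]
Accessibility: 0R0, 0R1, 1R1
Branch closes: r and not r both at 1.
All branches of the tableau close; one closing branch shown above.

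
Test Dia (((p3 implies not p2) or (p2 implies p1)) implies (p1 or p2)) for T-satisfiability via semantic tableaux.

1. Dia (((p3 implies not p2) or (p2 implies p1)) implies (p1 or p2)), u
2. ((p3 implies not p2) or (p2 implies p1)) implies (p1 or p2), v
3. p1 or p2, v
4. p2, v
Accessibility: uRu, uRv, vRv

Yes, satisfiable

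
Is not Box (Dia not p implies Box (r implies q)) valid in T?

Tableau for the negation Box (Dia not p implies Box (r implies q)):
1. Box (Dia not p implies Box (r implies q)), w0
2. Dia not p implies Box (r implies q), w0   [Box-rule on 1 via w0Rw0]
3. Box (r implies q), w0   [implies-rule on 2 (branches; this branch)]
4. r implies q, w0   [Box-rule on 3 via w0Rw0]
5. q, w0   [implies-rule on 4 (branches; this branch)]
Accessibility: w0Rw0
The negation has an open branch (countermodel exists).

Invalid (countermodel exists)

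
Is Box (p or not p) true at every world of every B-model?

Yes, valid

Tableau for the negation not Box (p or not p):
1. not Box (p or not p), w0
2. not (p or not p), w1
3. not p, w1
4. p, w1
Accessibility: w0Rw0, w0Rw1, w1Rw0, w1Rw1
Branch closes: p and not p both at w1.
Every branch of the negation's tableau closes; the branch above is one of them.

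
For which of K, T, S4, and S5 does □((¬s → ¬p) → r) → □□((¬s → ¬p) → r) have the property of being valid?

S4, S5

T-tableau for the negation ¬(□((¬s → ¬p) → r) → □□((¬s → ¬p) → r)):
1. ¬(□((¬s → ¬p) → r) → □□((¬s → ¬p) → r)), 0
2. □((¬s → ¬p) → r), 0
3. ¬□□((¬s → ¬p) → r), 0
4. (¬s → ¬p) → r, 0
5. r, 0
6. ¬□((¬s → ¬p) → r), 1
7. (¬s → ¬p) → r, 1
8. r, 1
9. ¬((¬s → ¬p) → r), 2
10. ¬s → ¬p, 2
11. ¬r, 2
12. ¬p, 2
Accessibility: 0R0, 0R1, 1R1, 1R2, 2R2
Complete open branch: countermodel on a T-frame, so not valid in T, nor in K (the same frame is also a K-frame).
S4-tableau for the negation ¬(□((¬s → ¬p) → r) → □□((¬s → ¬p) → r)):
1. ¬(□((¬s → ¬p) → r) → □□((¬s → ¬p) → r)), 0
2. □((¬s → ¬p) → r), 0
3. ¬□□((¬s → ¬p) → r), 0
4. (¬s → ¬p) → r, 0
5. ¬(¬s → ¬p), 0
6. ¬s, 0
7. p, 0
8. ¬□((¬s → ¬p) → r), 1
9. (¬s → ¬p) → r, 1
10. ¬(¬s → ¬p), 1
11. ¬s, 1
12. p, 1
13. ¬((¬s → ¬p) → r), 2
14. ¬s → ¬p, 2
15. ¬r, 2
16. (¬s → ¬p) → r, 2
17. ¬p, 2
18. ¬(¬s → ¬p), 2
19. ¬s, 2
20. p, 2
Accessibility: 0R0, 0R1, 0R2, 1R1, 1R2, 2R2
Branch closes: p and ¬p both at 2.
Every branch closes (one shown): valid in S4, hence also in S5 (every theorem of S4 is a theorem of S5).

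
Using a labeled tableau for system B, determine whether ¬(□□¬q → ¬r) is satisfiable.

Satisfiable (open branch found)

1. ¬(□□¬q → ¬r), u
2. □□¬q, u   [¬→-rule on 1]
3. r, u   [¬→-rule on 1]
4. □¬q, u   [□-rule on 2 via uRu]
5. ¬q, u   [□-rule on 4 via uRu]
Accessibility: uRu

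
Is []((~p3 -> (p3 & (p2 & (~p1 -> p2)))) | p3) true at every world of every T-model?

Not valid

Tableau for the negation ~[]((~p3 -> (p3 & (p2 & (~p1 -> p2)))) | p3):
1. ~[]((~p3 -> (p3 & (p2 & (~p1 -> p2)))) | p3), w0
2. ~((~p3 -> (p3 & (p2 & (~p1 -> p2)))) | p3), w1
3. ~(~p3 -> (p3 & (p2 & (~p1 -> p2)))), w1
4. ~p3, w1
5. ~(p3 & (p2 & (~p1 -> p2))), w1
6. ~(p2 & (~p1 -> p2)), w1
7. ~(~p1 -> p2), w1
8. ~p1, w1
9. ~p2, w1
Accessibility: w0Rw0, w0Rw1, w1Rw1
The negation has an open branch (countermodel exists).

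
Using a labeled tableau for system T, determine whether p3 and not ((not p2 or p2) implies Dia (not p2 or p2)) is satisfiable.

1. p3 and not ((not p2 or p2) implies Dia (not p2 or p2)), u
2. p3, u   [and-rule on 1]
3. not ((not p2 or p2) implies Dia (not p2 or p2)), u   [and-rule on 1]
4. not p2 or p2, u   [neg-implies-rule on 3]
5. not Dia (not p2 or p2), u   [neg-implies-rule on 3]
6. not (not p2 or p2), u   [neg-Dia-rule on 5 via uRu]
7. p2, u   [neg-or-rule on 6]
8. not p2, u   [neg-or-rule on 6]
Accessibility: uRu
Branch closes: p2 and not p2 both at u.
Every branch closes; the branch above is one of them.

Unsatisfiable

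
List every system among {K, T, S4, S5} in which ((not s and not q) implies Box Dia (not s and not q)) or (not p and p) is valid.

S4-tableau for the negation not (((not s and not q) implies Box Dia (not s and not q)) or (not p and p)):
1. not (((not s and not q) implies Box Dia (not s and not q)) or (not p and p)), 0
2. not ((not s and not q) implies Box Dia (not s and not q)), 0   [neg-or-rule on 1]
3. not (not p and p), 0   [neg-or-rule on 1]
4. not s and not q, 0   [neg-implies-rule on 2]
5. not Box Dia (not s and not q), 0   [neg-implies-rule on 2]
6. not s, 0   [and-rule on 4]
7. not q, 0   [and-rule on 4]
8. not p, 0   [neg-and-rule on 3 (branches; this branch)]
9. not Dia (not s and not q), 1   [neg-Box-rule on 5: fresh world 1, 0R1]
10. not (not s and not q), 1   [neg-Dia-rule on 9 via 1R1]
11. q, 1   [neg-and-rule on 10 (branches; this branch)]
Accessibility: 0R0, 0R1, 1R1
Complete open branch: countermodel on an S4-frame, so not valid in S4, nor in K, T (the same frame is also a K-frame and a T-frame).
S5-tableau for the negation not (((not s and not q) implies Box Dia (not s and not q)) or (not p and p)):
1. not (((not s and not q) implies Box Dia (not s and not q)) or (not p and p)), 0
2. not ((not s and not q) implies Box Dia (not s and not q)), 0   [neg-or-rule on 1]
3. not (not p and p), 0   [neg-or-rule on 1]
4. not s and not q, 0   [neg-implies-rule on 2]
5. not Box Dia (not s and not q), 0   [neg-implies-rule on 2]
6. not s, 0   [and-rule on 4]
7. not q, 0   [and-rule on 4]
8. not p, 0   [neg-and-rule on 3 (branches; this branch)]
9. not Dia (not s and not q), 1   [neg-Box-rule on 5: fresh world 1, 0R1]
10. not (not s and not q), 0   [neg-Dia-rule on 9 via 1R0]
11. not (not s and not q), 1   [neg-Dia-rule on 9 via 1R1]
12. q, 0   [neg-and-rule on 10 (branches; this branch)]
Accessibility: 0R0, 0R1, 1R0, 1R1
Branch closes: q and not q both at 0.
Every branch closes (one shown): valid in S5.

S5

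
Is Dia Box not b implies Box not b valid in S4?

Tableau for the negation not (Dia Box not b implies Box not b):
1. not (Dia Box not b implies Box not b), u
2. Dia Box not b, u   [neg-implies-rule on 1]
3. not Box not b, u   [neg-implies-rule on 1]
4. Box not b, v   [Dia-rule on 2: fresh world v, uRv]
5. not b, v   [Box-rule on 4 via vRv]
6. b, w   [neg-Box-rule on 3: fresh world w, uRw]
Accessibility: uRu, uRv, uRw, vRv, wRw
The negation has an open branch (countermodel exists).

Invalid (countermodel exists)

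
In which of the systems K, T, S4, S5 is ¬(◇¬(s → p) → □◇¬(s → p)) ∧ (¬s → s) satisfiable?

S5-tableau for the formula:
1. ¬(◇¬(s → p) → □◇¬(s → p)) ∧ (¬s → s), w0
2. ¬(◇¬(s → p) → □◇¬(s → p)), w0   [∧-rule on 1]
3. ¬s → s, w0   [∧-rule on 1]
4. ◇¬(s → p), w0   [¬→-rule on 2]
5. ¬□◇¬(s → p), w0   [¬→-rule on 2]
6. s, w0   [→-rule on 3 (branches; this branch)]
7. ¬(s → p), w1   [◇-rule on 4: fresh world w1, w0Rw1]
8. s, w1   [¬→-rule on 7]
9. ¬p, w1   [¬→-rule on 7]
10. ¬◇¬(s → p), w2   [¬□-rule on 5: fresh world w2, w0Rw2]
11. s → p, w0   [¬◇-rule on 10 via w2Rw0]
12. s → p, w1   [¬◇-rule on 10 via w2Rw1]
13. s → p, w2   [¬◇-rule on 10 via w2Rw2]
14. p, w0   [→-rule on 11 (branches; this branch)]
15. p, w1   [→-rule on 12 (branches; this branch)]
Accessibility: w0Rw0, w0Rw1, w0Rw2, w1Rw0, w1Rw1, w1Rw2, w2Rw0, w2Rw1, w2Rw2
Branch closes: p and ¬p both at w1.
Every branch closes (one shown): unsatisfiable in S5.
S4-tableau for the formula:
1. ¬(◇¬(s → p) → □◇¬(s → p)) ∧ (¬s → s), w0
2. ¬(◇¬(s → p) → □◇¬(s → p)), w0   [∧-rule on 1]
3. ¬s → s, w0   [∧-rule on 1]
4. ◇¬(s → p), w0   [¬→-rule on 2]
5. ¬□◇¬(s → p), w0   [¬→-rule on 2]
6. s, w0   [→-rule on 3 (branches; this branch)]
7. ¬(s → p), w1   [◇-rule on 4: fresh world w1, w0Rw1]
8. s, w1   [¬→-rule on 7]
9. ¬p, w1   [¬→-rule on 7]
10. ¬◇¬(s → p), w2   [¬□-rule on 5: fresh world w2, w0Rw2]
11. s → p, w2   [¬◇-rule on 10 via w2Rw2]
12. p, w2   [→-rule on 11 (branches; this branch)]
Accessibility: w0Rw0, w0Rw1, w0Rw2, w1Rw1, w2Rw2
Complete open branch: satisfiable in S4, hence also in K, T (this S4-model is also a K-model and a T-model).

K, T, S4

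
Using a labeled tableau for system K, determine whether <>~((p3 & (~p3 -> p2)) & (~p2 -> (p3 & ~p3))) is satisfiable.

1. <>~((p3 & (~p3 -> p2)) & (~p2 -> (p3 & ~p3))), w0
2. ~((p3 & (~p3 -> p2)) & (~p2 -> (p3 & ~p3))), w1
3. ~(~p2 -> (p3 & ~p3)), w1
4. ~p2, w1
5. ~(p3 & ~p3), w1
6. p3, w1
Accessibility: w0Rw1

Satisfiable (open branch found)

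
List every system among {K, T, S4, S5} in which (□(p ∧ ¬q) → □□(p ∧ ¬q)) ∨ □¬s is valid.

S4, S5

T-tableau for the negation ¬((□(p ∧ ¬q) → □□(p ∧ ¬q)) ∨ □¬s):
1. ¬((□(p ∧ ¬q) → □□(p ∧ ¬q)) ∨ □¬s), u
2. ¬(□(p ∧ ¬q) → □□(p ∧ ¬q)), u
3. ¬□¬s, u
4. □(p ∧ ¬q), u
5. ¬□□(p ∧ ¬q), u
6. p ∧ ¬q, u
7. p, u
8. ¬q, u
9. s, v
10. p ∧ ¬q, v
11. p, v
12. ¬q, v
13. ¬□(p ∧ ¬q), w
14. p ∧ ¬q, w
15. p, w
16. ¬q, w
17. ¬(p ∧ ¬q), x
18. q, x
Accessibility: uRu, uRv, uRw, vRv, wRw, wRx, xRx
Complete open branch: countermodel on a T-frame, so not valid in T, nor in K (the same frame is also a K-frame).
S4-tableau for the negation ¬((□(p ∧ ¬q) → □□(p ∧ ¬q)) ∨ □¬s):
1. ¬((□(p ∧ ¬q) → □□(p ∧ ¬q)) ∨ □¬s), u
2. ¬(□(p ∧ ¬q) → □□(p ∧ ¬q)), u
3. ¬□¬s, u
4. □(p ∧ ¬q), u
5. ¬□□(p ∧ ¬q), u
6. p ∧ ¬q, u
7. p, u
8. ¬q, u
9. s, v
10. p ∧ ¬q, v
11. p, v
12. ¬q, v
13. ¬□(p ∧ ¬q), w
14. p ∧ ¬q, w
15. p, w
16. ¬q, w
17. ¬(p ∧ ¬q), x
18. p ∧ ¬q, x
19. p, x
20. ¬q, x
21. q, x
Accessibility: uRu, uRv, uRw, uRx, vRv, wRw, wRx, xRx
Branch closes: q and ¬q both at x.
Every branch closes (one shown): valid in S4, hence also in S5 (every theorem of S4 is a theorem of S5).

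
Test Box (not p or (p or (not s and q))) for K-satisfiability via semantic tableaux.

Satisfiable (open branch found)

1. Box (not p or (p or (not s and q))), 0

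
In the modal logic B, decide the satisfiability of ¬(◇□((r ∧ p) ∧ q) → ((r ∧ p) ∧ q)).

1. ¬(◇□((r ∧ p) ∧ q) → ((r ∧ p) ∧ q)), 0
2. ◇□((r ∧ p) ∧ q), 0
3. ¬((r ∧ p) ∧ q), 0
4. ¬(r ∧ p), 0
5. ¬p, 0
6. □((r ∧ p) ∧ q), 1
7. (r ∧ p) ∧ q, 0
8. r ∧ p, 0
9. q, 0
10. r, 0
11. p, 0
Accessibility: 0R0, 0R1, 1R0, 1R1
Branch closes: p and ¬p both at 0.
All branches of the tableau close; one closing branch shown above.

Unsatisfiable (every branch closes)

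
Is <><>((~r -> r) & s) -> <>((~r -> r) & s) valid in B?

Tableau for the negation ~(<><>((~r -> r) & s) -> <>((~r -> r) & s)):
1. ~(<><>((~r -> r) & s) -> <>((~r -> r) & s)), w0
2. <><>((~r -> r) & s), w0
3. ~<>((~r -> r) & s), w0
4. ~((~r -> r) & s), w0
5. ~s, w0
6. <>((~r -> r) & s), w1
7. ~((~r -> r) & s), w1
8. ~s, w1
9. (~r -> r) & s, w2
10. ~r -> r, w2
11. s, w2
12. r, w2
Accessibility: w0Rw0, w0Rw1, w1Rw0, w1Rw1, w1Rw2, w2Rw1, w2Rw2
The negation has an open branch (countermodel exists).

No, not valid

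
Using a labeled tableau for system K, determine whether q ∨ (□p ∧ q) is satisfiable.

Satisfiable

1. q ∨ (□p ∧ q), w0
2. □p ∧ q, w0   [∨-rule on 1 (branches; this branch)]
3. □p, w0   [∧-rule on 2]
4. q, w0   [∧-rule on 2]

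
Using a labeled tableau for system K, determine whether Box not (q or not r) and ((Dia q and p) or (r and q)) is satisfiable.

Yes, satisfiable

1. Box not (q or not r) and ((Dia q and p) or (r and q)), w0
2. Box not (q or not r), w0   [and-rule on 1]
3. (Dia q and p) or (r and q), w0   [and-rule on 1]
4. r and q, w0   [or-rule on 3 (branches; this branch)]
5. r, w0   [and-rule on 4]
6. q, w0   [and-rule on 4]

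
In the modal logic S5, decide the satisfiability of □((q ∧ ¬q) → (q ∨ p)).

Yes, satisfiable

1. □((q ∧ ¬q) → (q ∨ p)), w0
2. (q ∧ ¬q) → (q ∨ p), w0
3. q ∨ p, w0
4. p, w0
Accessibility: w0Rw0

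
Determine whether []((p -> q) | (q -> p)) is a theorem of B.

Valid in B

Tableau for the negation ~[]((p -> q) | (q -> p)):
1. ~[]((p -> q) | (q -> p)), u
2. ~((p -> q) | (q -> p)), v
3. ~(p -> q), v
4. ~(q -> p), v
5. p, v
6. ~q, v
7. q, v
8. ~p, v
Accessibility: uRu, uRv, vRu, vRv
Branch closes: q and ~q both at v.
Every branch of the negation's tableau closes; the branch above is one of them.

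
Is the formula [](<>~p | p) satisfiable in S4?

1. [](<>~p | p), u
2. <>~p | p, u
3. p, u
Accessibility: uRu

Satisfiable (open branch found)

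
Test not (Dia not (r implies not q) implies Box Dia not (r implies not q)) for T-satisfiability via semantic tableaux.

1. not (Dia not (r implies not q) implies Box Dia not (r implies not q)), 0
2. Dia not (r implies not q), 0
3. not Box Dia not (r implies not q), 0
4. not (r implies not q), 1
5. r, 1
6. q, 1
7. not Dia not (r implies not q), 2
8. r implies not q, 2
9. not q, 2
Accessibility: 0R0, 0R1, 0R2, 1R1, 2R2

Yes, satisfiable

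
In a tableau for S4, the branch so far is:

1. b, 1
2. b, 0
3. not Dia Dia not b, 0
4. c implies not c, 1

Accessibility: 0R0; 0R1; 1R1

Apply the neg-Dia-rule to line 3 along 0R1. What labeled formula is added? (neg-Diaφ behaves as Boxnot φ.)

neg-Diaφ behaves as Boxnot φ: propagate the negated body to each accessible world.

not Dia not b, 1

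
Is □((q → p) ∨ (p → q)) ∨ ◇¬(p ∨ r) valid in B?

Valid

Tableau for the negation ¬(□((q → p) ∨ (p → q)) ∨ ◇¬(p ∨ r)):
1. ¬(□((q → p) ∨ (p → q)) ∨ ◇¬(p ∨ r)), 0
2. ¬□((q → p) ∨ (p → q)), 0
3. ¬◇¬(p ∨ r), 0
4. p ∨ r, 0
5. r, 0
6. ¬((q → p) ∨ (p → q)), 1
7. ¬(q → p), 1
8. ¬(p → q), 1
9. q, 1
10. ¬p, 1
11. p, 1
12. ¬q, 1
Accessibility: 0R0, 0R1, 1R0, 1R1
Branch closes: p and ¬p both at 1.
All branches of the negation close; one closing branch shown above.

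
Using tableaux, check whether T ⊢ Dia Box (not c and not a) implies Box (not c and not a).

Tableau for the negation not (Dia Box (not c and not a) implies Box (not c and not a)):
1. not (Dia Box (not c and not a) implies Box (not c and not a)), w0
2. Dia Box (not c and not a), w0   [neg-implies-rule on 1]
3. not Box (not c and not a), w0   [neg-implies-rule on 1]
4. Box (not c and not a), w1   [Dia-rule on 2: fresh world w1, w0Rw1]
5. not c and not a, w1   [Box-rule on 4 via w1Rw1]
6. not c, w1   [and-rule on 5]
7. not a, w1   [and-rule on 5]
8. not (not c and not a), w2   [neg-Box-rule on 3: fresh world w2, w0Rw2]
9. a, w2   [neg-and-rule on 8 (branches; this branch)]
Accessibility: w0Rw0, w0Rw1, w0Rw2, w1Rw1, w2Rw2
The negation has an open branch (countermodel exists).

No, not valid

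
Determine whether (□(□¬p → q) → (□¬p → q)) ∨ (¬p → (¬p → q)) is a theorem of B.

Tableau for the negation ¬((□(□¬p → q) → (□¬p → q)) ∨ (¬p → (¬p → q))):
1. ¬((□(□¬p → q) → (□¬p → q)) ∨ (¬p → (¬p → q))), u
2. ¬(□(□¬p → q) → (□¬p → q)), u
3. ¬(¬p → (¬p → q)), u
4. □(□¬p → q), u
5. ¬(□¬p → q), u
6. ¬p, u
7. ¬(¬p → q), u
8. □¬p, u
9. ¬q, u
10. □¬p → q, u
11. ¬□¬p, u
12. p, v
13. □¬p → q, v
14. ¬p, v
Accessibility: uRu, uRv, vRu, vRv
Branch closes: p and ¬p both at v.
Every branch of the negation's tableau closes; the branch above is one of them.

Yes, valid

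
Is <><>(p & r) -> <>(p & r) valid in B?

Not valid

Tableau for the negation ~(<><>(p & r) -> <>(p & r)):
1. ~(<><>(p & r) -> <>(p & r)), u
2. <><>(p & r), u
3. ~<>(p & r), u
4. ~(p & r), u
5. ~r, u
6. <>(p & r), v
7. ~(p & r), v
8. ~r, v
9. p & r, w
10. p, w
11. r, w
Accessibility: uRu, uRv, vRu, vRv, vRw, wRv, wRw
The negation has an open branch (countermodel exists).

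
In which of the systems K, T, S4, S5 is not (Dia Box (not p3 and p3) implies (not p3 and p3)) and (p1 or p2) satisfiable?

T-tableau for the formula:
1. not (Dia Box (not p3 and p3) implies (not p3 and p3)) and (p1 or p2), u
2. not (Dia Box (not p3 and p3) implies (not p3 and p3)), u
3. p1 or p2, u
4. Dia Box (not p3 and p3), u
5. not (not p3 and p3), u
6. p2, u
7. not p3, u
8. Box (not p3 and p3), v
9. not p3 and p3, v
10. not p3, v
11. p3, v
Accessibility: uRu, uRv, vRv
Branch closes: p3 and not p3 both at v.
Every branch closes (one shown): unsatisfiable in T, hence also in S4, S5 (every S4/S5-frame is a T-frame).
K-tableau for the formula:
1. not (Dia Box (not p3 and p3) implies (not p3 and p3)) and (p1 or p2), u
2. not (Dia Box (not p3 and p3) implies (not p3 and p3)), u
3. p1 or p2, u
4. Dia Box (not p3 and p3), u
5. not (not p3 and p3), u
6. p2, u
7. not p3, u
8. Box (not p3 and p3), v
Accessibility: uRv
Complete open branch: satisfiable in K.

K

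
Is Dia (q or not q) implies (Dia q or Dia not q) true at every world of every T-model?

Yes, valid

Tableau for the negation not (Dia (q or not q) implies (Dia q or Dia not q)):
1. not (Dia (q or not q) implies (Dia q or Dia not q)), u
2. Dia (q or not q), u   [neg-implies-rule on 1]
3. not (Dia q or Dia not q), u   [neg-implies-rule on 1]
4. not Dia q, u   [neg-or-rule on 3]
5. not Dia not q, u   [neg-or-rule on 3]
6. not q, u   [neg-Dia-rule on 4 via uRu]
7. q, u   [neg-Dia-rule on 5 via uRu]
Accessibility: uRu
Branch closes: q and not q both at u.
Every branch of the negation's tableau closes; the branch above is one of them.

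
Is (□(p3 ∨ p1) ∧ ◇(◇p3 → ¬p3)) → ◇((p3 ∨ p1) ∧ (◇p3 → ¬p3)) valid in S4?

Tableau for the negation ¬((□(p3 ∨ p1) ∧ ◇(◇p3 → ¬p3)) → ◇((p3 ∨ p1) ∧ (◇p3 → ¬p3))):
1. ¬((□(p3 ∨ p1) ∧ ◇(◇p3 → ¬p3)) → ◇((p3 ∨ p1) ∧ (◇p3 → ¬p3))), 0
2. □(p3 ∨ p1) ∧ ◇(◇p3 → ¬p3), 0   [¬→-rule on 1]
3. ¬◇((p3 ∨ p1) ∧ (◇p3 → ¬p3)), 0   [¬→-rule on 1]
4. □(p3 ∨ p1), 0   [∧-rule on 2]
5. ◇(◇p3 → ¬p3), 0   [∧-rule on 2]
6. ¬((p3 ∨ p1) ∧ (◇p3 → ¬p3)), 0   [¬◇-rule on 3 via 0R0]
7. p3 ∨ p1, 0   [□-rule on 4 via 0R0]
8. ¬(◇p3 → ¬p3), 0   [¬∧-rule on 6 (branches; this branch)]
9. ◇p3, 0   [¬→-rule on 8]
10. p3, 0   [¬→-rule on 8]
11. p1, 0   [∨-rule on 7 (branches; this branch)]
12. ◇p3 → ¬p3, 1   [◇-rule on 5: fresh world 1, 0R1]
13. ¬((p3 ∨ p1) ∧ (◇p3 → ¬p3)), 1   [¬◇-rule on 3 via 0R1]
14. p3 ∨ p1, 1   [□-rule on 4 via 0R1]
15. ¬◇p3, 1   [→-rule on 12 (branches; this branch)]
16. ¬p3, 1   [¬◇-rule on 15 via 1R1]
17. ¬(p3 ∨ p1), 1   [¬∧-rule on 13 (branches; this branch)]
18. ¬p1, 1   [¬∨-rule on 17]
19. p1, 1   [∨-rule on 14 (branches; this branch)]
Accessibility: 0R0, 0R1, 1R1
Branch closes: p1 and ¬p1 both at 1.
Every branch of the negation's tableau closes; the branch above is one of them.

Valid in S4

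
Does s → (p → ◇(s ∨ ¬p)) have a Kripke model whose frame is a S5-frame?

Satisfiable (open branch found)

1. s → (p → ◇(s ∨ ¬p)), u
2. p → ◇(s ∨ ¬p), u
3. ◇(s ∨ ¬p), u
4. s ∨ ¬p, v
5. ¬p, v
Accessibility: uRu, uRv, vRu, vRv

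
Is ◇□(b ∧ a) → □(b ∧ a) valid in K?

No, not valid

Tableau for the negation ¬(◇□(b ∧ a) → □(b ∧ a)):
1. ¬(◇□(b ∧ a) → □(b ∧ a)), u
2. ◇□(b ∧ a), u
3. ¬□(b ∧ a), u
4. □(b ∧ a), v
5. ¬(b ∧ a), w
6. ¬a, w
Accessibility: uRv, uRw
The negation has an open branch (countermodel exists).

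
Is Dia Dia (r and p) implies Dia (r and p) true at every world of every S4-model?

Tableau for the negation not (Dia Dia (r and p) implies Dia (r and p)):
1. not (Dia Dia (r and p) implies Dia (r and p)), w0
2. Dia Dia (r and p), w0   [neg-implies-rule on 1]
3. not Dia (r and p), w0   [neg-implies-rule on 1]
4. not (r and p), w0   [neg-Dia-rule on 3 via w0Rw0]
5. not p, w0   [neg-and-rule on 4 (branches; this branch)]
6. Dia (r and p), w1   [Dia-rule on 2: fresh world w1, w0Rw1]
7. not (r and p), w1   [neg-Dia-rule on 3 via w0Rw1]
8. not p, w1   [neg-and-rule on 7 (branches; this branch)]
9. r and p, w2   [Dia-rule on 6: fresh world w2, w1Rw2]
10. r, w2   [and-rule on 9]
11. p, w2   [and-rule on 9]
12. not (r and p), w2   [neg-Dia-rule on 3 via w0Rw2]
13. not p, w2   [neg-and-rule on 12 (branches; this branch)]
Accessibility: w0Rw0, w0Rw1, w0Rw2, w1Rw1, w1Rw2, w2Rw2
Branch closes: p and not p both at w2.
Every branch of the negation's tableau closes; the branch above is one of them.

Yes, valid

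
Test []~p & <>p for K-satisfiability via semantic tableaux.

Unsatisfiable

1. []~p & <>p, w0
2. []~p, w0
3. <>p, w0
4. p, w1
5. ~p, w1
Accessibility: w0Rw1
Branch closes: p and ~p both at w1.
Every branch closes; the branch above is one of them.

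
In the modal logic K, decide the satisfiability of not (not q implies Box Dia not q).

Yes, satisfiable

1. not (not q implies Box Dia not q), 0
2. not q, 0
3. not Box Dia not q, 0
4. not Dia not q, 1
Accessibility: 0R1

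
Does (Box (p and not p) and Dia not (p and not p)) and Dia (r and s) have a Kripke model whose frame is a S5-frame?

1. (Box (p and not p) and Dia not (p and not p)) and Dia (r and s), 0
2. Box (p and not p) and Dia not (p and not p), 0
3. Dia (r and s), 0
4. Box (p and not p), 0
5. Dia not (p and not p), 0
6. p and not p, 0
7. p, 0
8. not p, 0
Accessibility: 0R0
Branch closes: p and not p both at 0.
All branches of the tableau close; one closing branch shown above.

Unsatisfiable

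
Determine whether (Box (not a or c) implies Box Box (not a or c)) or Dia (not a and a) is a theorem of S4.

Tableau for the negation not ((Box (not a or c) implies Box Box (not a or c)) or Dia (not a and a)):
1. not ((Box (not a or c) implies Box Box (not a or c)) or Dia (not a and a)), 0
2. not (Box (not a or c) implies Box Box (not a or c)), 0
3. not Dia (not a and a), 0
4. Box (not a or c), 0
5. not Box Box (not a or c), 0
6. not (not a and a), 0
7. not a or c, 0
8. not a, 0
9. c, 0
10. not Box (not a or c), 1
11. not (not a and a), 1
12. not a or c, 1
13. not a, 1
14. c, 1
15. not (not a or c), 2
16. a, 2
17. not c, 2
18. not (not a and a), 2
19. not a or c, 2
20. c, 2
Accessibility: 0R0, 0R1, 0R2, 1R1, 1R2, 2R2
Branch closes: c and not c both at 2.
Every branch of the negation's tableau closes; the branch above is one of them.

Valid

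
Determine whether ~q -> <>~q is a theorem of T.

Valid in T

Tableau for the negation ~(~q -> <>~q):
1. ~(~q -> <>~q), w0
2. ~q, w0
3. ~<>~q, w0
4. q, w0
Accessibility: w0Rw0
Branch closes: q and ~q both at w0.
Every branch of the negation's tableau closes; the branch above is one of them.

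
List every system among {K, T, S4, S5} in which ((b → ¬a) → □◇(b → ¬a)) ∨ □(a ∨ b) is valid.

S5-tableau for the negation ¬(((b → ¬a) → □◇(b → ¬a)) ∨ □(a ∨ b)):
1. ¬(((b → ¬a) → □◇(b → ¬a)) ∨ □(a ∨ b)), w0
2. ¬((b → ¬a) → □◇(b → ¬a)), w0
3. ¬□(a ∨ b), w0
4. b → ¬a, w0
5. ¬□◇(b → ¬a), w0
6. ¬a, w0
7. ¬(a ∨ b), w1
8. ¬a, w1
9. ¬b, w1
10. ¬◇(b → ¬a), w2
11. ¬(b → ¬a), w0
12. b, w0
13. a, w0
Accessibility: w0Rw0, w0Rw1, w0Rw2, w1Rw0, w1Rw1, w1Rw2, w2Rw0, w2Rw1, w2Rw2
Branch closes: a and ¬a both at w0.
Every branch closes (one shown): valid in S5.
S4-tableau for the negation ¬(((b → ¬a) → □◇(b → ¬a)) ∨ □(a ∨ b)):
1. ¬(((b → ¬a) → □◇(b → ¬a)) ∨ □(a ∨ b)), w0
2. ¬((b → ¬a) → □◇(b → ¬a)), w0
3. ¬□(a ∨ b), w0
4. b → ¬a, w0
5. ¬□◇(b → ¬a), w0
6. ¬a, w0
7. ¬(a ∨ b), w1
8. ¬a, w1
9. ¬b, w1
10. ¬◇(b → ¬a), w2
11. ¬(b → ¬a), w2
12. b, w2
13. a, w2
Accessibility: w0Rw0, w0Rw1, w0Rw2, w1Rw1, w2Rw2
Complete open branch: countermodel on an S4-frame, so not valid in S4, nor in K, T (the same frame is also a K-frame and a T-frame).

S5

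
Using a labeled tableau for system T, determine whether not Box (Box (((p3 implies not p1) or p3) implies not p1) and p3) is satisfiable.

Satisfiable

1. not Box (Box (((p3 implies not p1) or p3) implies not p1) and p3), 0
2. not (Box (((p3 implies not p1) or p3) implies not p1) and p3), 1   [neg-Box-rule on 1: fresh world 1, 0R1]
3. not p3, 1   [neg-and-rule on 2 (branches; this branch)]
Accessibility: 0R0, 0R1, 1R1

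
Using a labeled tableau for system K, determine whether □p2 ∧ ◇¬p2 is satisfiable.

Unsatisfiable

1. □p2 ∧ ◇¬p2, w0
2. □p2, w0
3. ◇¬p2, w0
4. ¬p2, w1
5. p2, w1
Accessibility: w0Rw1
Branch closes: p2 and ¬p2 both at w1.
(One branch shown.) All branches close.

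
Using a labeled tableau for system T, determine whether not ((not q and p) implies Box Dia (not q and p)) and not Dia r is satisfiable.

Satisfiable

1. not ((not q and p) implies Box Dia (not q and p)) and not Dia r, u
2. not ((not q and p) implies Box Dia (not q and p)), u
3. not Dia r, u
4. not q and p, u
5. not Box Dia (not q and p), u
6. not q, u
7. p, u
8. not r, u
9. not Dia (not q and p), v
10. not r, v
11. not (not q and p), v
12. not p, v
Accessibility: uRu, uRv, vRv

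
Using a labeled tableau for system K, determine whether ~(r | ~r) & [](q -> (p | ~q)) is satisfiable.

No, unsatisfiable

1. ~(r | ~r) & [](q -> (p | ~q)), w0
2. ~(r | ~r), w0
3. [](q -> (p | ~q)), w0
4. ~r, w0
5. r, w0
Branch closes: r and ~r both at w0.
All branches of the tableau close; one closing branch shown above.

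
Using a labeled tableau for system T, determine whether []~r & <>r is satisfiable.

1. []~r & <>r, 0
2. []~r, 0
3. <>r, 0
4. ~r, 0
5. r, 1
6. ~r, 1
Accessibility: 0R0, 0R1, 1R1
Branch closes: r and ~r both at 1.
(One branch shown.) All branches close.

Unsatisfiable (every branch closes)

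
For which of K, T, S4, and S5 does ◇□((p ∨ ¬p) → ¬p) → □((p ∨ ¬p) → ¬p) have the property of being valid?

S5

S4-tableau for the negation ¬(◇□((p ∨ ¬p) → ¬p) → □((p ∨ ¬p) → ¬p)):
1. ¬(◇□((p ∨ ¬p) → ¬p) → □((p ∨ ¬p) → ¬p)), u
2. ◇□((p ∨ ¬p) → ¬p), u   [¬→-rule on 1]
3. ¬□((p ∨ ¬p) → ¬p), u   [¬→-rule on 1]
4. □((p ∨ ¬p) → ¬p), v   [◇-rule on 2: fresh world v, uRv]
5. (p ∨ ¬p) → ¬p, v   [□-rule on 4 via vRv]
6. ¬p, v   [→-rule on 5 (branches; this branch)]
7. ¬((p ∨ ¬p) → ¬p), w   [¬□-rule on 3: fresh world w, uRw]
8. p ∨ ¬p, w   [¬→-rule on 7]
9. p, w   [¬→-rule on 7]
Accessibility: uRu, uRv, uRw, vRv, wRw
Complete open branch: countermodel on an S4-frame, so not valid in S4, nor in K, T (the same frame is also a K-frame and a T-frame).
S5-tableau for the negation ¬(◇□((p ∨ ¬p) → ¬p) → □((p ∨ ¬p) → ¬p)):
1. ¬(◇□((p ∨ ¬p) → ¬p) → □((p ∨ ¬p) → ¬p)), u
2. ◇□((p ∨ ¬p) → ¬p), u   [¬→-rule on 1]
3. ¬□((p ∨ ¬p) → ¬p), u   [¬→-rule on 1]
4. □((p ∨ ¬p) → ¬p), v   [◇-rule on 2: fresh world v, uRv]
5. (p ∨ ¬p) → ¬p, u   [□-rule on 4 via vRu]
6. (p ∨ ¬p) → ¬p, v   [□-rule on 4 via vRv]
7. ¬p, u   [→-rule on 5 (branches; this branch)]
8. ¬p, v   [→-rule on 6 (branches; this branch)]
9. ¬((p ∨ ¬p) → ¬p), w   [¬□-rule on 3: fresh world w, uRw]
10. p ∨ ¬p, w   [¬→-rule on 9]
11. p, w   [¬→-rule on 9]
12. (p ∨ ¬p) → ¬p, w   [□-rule on 4 via vRw]
13. ¬(p ∨ ¬p), w   [→-rule on 12 (branches; this branch)]
14. ¬p, w   [¬∨-rule on 13]
Accessibility: uRu, uRv, uRw, vRu, vRv, vRw, wRu, wRv, wRw
Branch closes: p and ¬p both at w.
Every branch closes (one shown): valid in S5.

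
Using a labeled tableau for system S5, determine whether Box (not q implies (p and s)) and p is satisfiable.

Yes, satisfiable

1. Box (not q implies (p and s)) and p, u
2. Box (not q implies (p and s)), u   [and-rule on 1]
3. p, u   [and-rule on 1]
4. not q implies (p and s), u   [Box-rule on 2 via uRu]
5. p and s, u   [implies-rule on 4 (branches; this branch)]
6. s, u   [and-rule on 5]
Accessibility: uRu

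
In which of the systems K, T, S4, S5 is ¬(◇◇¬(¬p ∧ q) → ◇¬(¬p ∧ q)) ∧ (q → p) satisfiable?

K

K-tableau for the formula:
1. ¬(◇◇¬(¬p ∧ q) → ◇¬(¬p ∧ q)) ∧ (q → p), 0
2. ¬(◇◇¬(¬p ∧ q) → ◇¬(¬p ∧ q)), 0   [∧-rule on 1]
3. q → p, 0   [∧-rule on 1]
4. ◇◇¬(¬p ∧ q), 0   [¬→-rule on 2]
5. ¬◇¬(¬p ∧ q), 0   [¬→-rule on 2]
6. p, 0   [→-rule on 3 (branches; this branch)]
7. ◇¬(¬p ∧ q), 1   [◇-rule on 4: fresh world 1, 0R1]
8. ¬p ∧ q, 1   [¬◇-rule on 5 via 0R1]
9. ¬p, 1   [∧-rule on 8]
10. q, 1   [∧-rule on 8]
11. ¬(¬p ∧ q), 2   [◇-rule on 7: fresh world 2, 1R2]
12. ¬q, 2   [¬∧-rule on 11 (branches; this branch)]
Accessibility: 0R1, 1R2
Complete open branch: satisfiable in K.
T-tableau for the formula:
1. ¬(◇◇¬(¬p ∧ q) → ◇¬(¬p ∧ q)) ∧ (q → p), 0
2. ¬(◇◇¬(¬p ∧ q) → ◇¬(¬p ∧ q)), 0   [∧-rule on 1]
3. q → p, 0   [∧-rule on 1]
4. ◇◇¬(¬p ∧ q), 0   [¬→-rule on 2]
5. ¬◇¬(¬p ∧ q), 0   [¬→-rule on 2]
6. ¬p ∧ q, 0   [¬◇-rule on 5 via 0R0]
7. ¬p, 0   [∧-rule on 6]
8. q, 0   [∧-rule on 6]
9. p, 0   [→-rule on 3 (branches; this branch)]
Accessibility: 0R0
Branch closes: p and ¬p both at 0.
Every branch closes (one shown): unsatisfiable in T, hence also in S4, S5 (every S4/S5-frame is a T-frame).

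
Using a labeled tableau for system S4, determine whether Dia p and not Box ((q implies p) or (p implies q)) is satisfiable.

Unsatisfiable (every branch closes)

1. Dia p and not Box ((q implies p) or (p implies q)), u
2. Dia p, u
3. not Box ((q implies p) or (p implies q)), u
4. p, v
5. not ((q implies p) or (p implies q)), w
6. not (q implies p), w
7. not (p implies q), w
8. q, w
9. not p, w
10. p, w
11. not q, w
Accessibility: uRu, uRv, uRw, vRv, wRw
Branch closes: p and not p both at w.
Every branch closes; the branch above is one of them.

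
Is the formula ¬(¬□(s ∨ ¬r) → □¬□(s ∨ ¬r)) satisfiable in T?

Satisfiable (open branch found)

1. ¬(¬□(s ∨ ¬r) → □¬□(s ∨ ¬r)), 0
2. ¬□(s ∨ ¬r), 0
3. ¬□¬□(s ∨ ¬r), 0
4. ¬(s ∨ ¬r), 1
5. ¬s, 1
6. r, 1
7. □(s ∨ ¬r), 2
8. s ∨ ¬r, 2
9. ¬r, 2
Accessibility: 0R0, 0R1, 0R2, 1R1, 2R2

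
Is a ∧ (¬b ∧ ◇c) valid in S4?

No, not valid

Tableau for the negation ¬(a ∧ (¬b ∧ ◇c)):
1. ¬(a ∧ (¬b ∧ ◇c)), 0
2. ¬(¬b ∧ ◇c), 0
3. ¬◇c, 0
4. ¬c, 0
Accessibility: 0R0
The negation has an open branch (countermodel exists).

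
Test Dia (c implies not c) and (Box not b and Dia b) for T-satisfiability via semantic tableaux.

1. Dia (c implies not c) and (Box not b and Dia b), u
2. Dia (c implies not c), u
3. Box not b and Dia b, u
4. Box not b, u
5. Dia b, u
6. not b, u
7. c implies not c, v
8. not b, v
9. not c, v
10. b, w
11. not b, w
Accessibility: uRu, uRv, uRw, vRv, wRw
Branch closes: b and not b both at w.
(One branch shown.) All branches close.

No, unsatisfiable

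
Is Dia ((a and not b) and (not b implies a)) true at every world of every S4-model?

Tableau for the negation not Dia ((a and not b) and (not b implies a)):
1. not Dia ((a and not b) and (not b implies a)), u
2. not ((a and not b) and (not b implies a)), u
3. not (not b implies a), u
4. not b, u
5. not a, u
Accessibility: uRu
The negation has an open branch (countermodel exists).

Invalid (countermodel exists)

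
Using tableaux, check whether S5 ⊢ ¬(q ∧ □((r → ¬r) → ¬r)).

Tableau for the negation q ∧ □((r → ¬r) → ¬r):
1. q ∧ □((r → ¬r) → ¬r), u
2. q, u
3. □((r → ¬r) → ¬r), u
4. (r → ¬r) → ¬r, u
5. ¬r, u
Accessibility: uRu
The negation has an open branch (countermodel exists).

Invalid (countermodel exists)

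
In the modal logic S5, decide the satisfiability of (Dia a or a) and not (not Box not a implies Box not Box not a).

1. (Dia a or a) and not (not Box not a implies Box not Box not a), u
2. Dia a or a, u
3. not (not Box not a implies Box not Box not a), u
4. not Box not a, u
5. not Box not Box not a, u
6. Dia a, u
7. a, v
8. Box not a, w
9. not a, u
10. not a, v
Accessibility: uRu, uRv, uRw, vRu, vRv, vRw, wRu, wRv, wRw
Branch closes: a and not a both at v.
All branches of the tableau close; one closing branch shown above.

Unsatisfiable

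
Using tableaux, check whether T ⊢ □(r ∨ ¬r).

Yes, valid

Tableau for the negation ¬□(r ∨ ¬r):
1. ¬□(r ∨ ¬r), w0
2. ¬(r ∨ ¬r), w1
3. ¬r, w1
4. r, w1
Accessibility: w0Rw0, w0Rw1, w1Rw1
Branch closes: r and ¬r both at w1.
Every branch of the negation's tableau closes; the branch above is one of them.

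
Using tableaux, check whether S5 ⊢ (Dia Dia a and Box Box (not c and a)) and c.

Tableau for the negation not ((Dia Dia a and Box Box (not c and a)) and c):
1. not ((Dia Dia a and Box Box (not c and a)) and c), 0
2. not c, 0   [neg-and-rule on 1 (branches; this branch)]
Accessibility: 0R0
The negation has an open branch (countermodel exists).

Invalid (countermodel exists)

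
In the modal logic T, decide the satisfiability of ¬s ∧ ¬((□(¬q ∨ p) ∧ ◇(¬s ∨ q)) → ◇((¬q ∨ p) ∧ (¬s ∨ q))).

1. ¬s ∧ ¬((□(¬q ∨ p) ∧ ◇(¬s ∨ q)) → ◇((¬q ∨ p) ∧ (¬s ∨ q))), w0
2. ¬s, w0
3. ¬((□(¬q ∨ p) ∧ ◇(¬s ∨ q)) → ◇((¬q ∨ p) ∧ (¬s ∨ q))), w0
4. □(¬q ∨ p) ∧ ◇(¬s ∨ q), w0
5. ¬◇((¬q ∨ p) ∧ (¬s ∨ q)), w0
6. □(¬q ∨ p), w0
7. ◇(¬s ∨ q), w0
8. ¬((¬q ∨ p) ∧ (¬s ∨ q)), w0
9. ¬q ∨ p, w0
10. ¬(¬q ∨ p), w0
11. q, w0
12. ¬p, w0
13. p, w0
Accessibility: w0Rw0
Branch closes: p and ¬p both at w0.
All branches of the tableau close; one closing branch shown above.

No, unsatisfiable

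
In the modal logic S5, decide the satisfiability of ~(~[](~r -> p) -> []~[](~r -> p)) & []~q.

No, unsatisfiable

1. ~(~[](~r -> p) -> []~[](~r -> p)) & []~q, 0
2. ~(~[](~r -> p) -> []~[](~r -> p)), 0
3. []~q, 0
4. ~[](~r -> p), 0
5. ~[]~[](~r -> p), 0
6. ~q, 0
7. ~(~r -> p), 1
8. ~r, 1
9. ~p, 1
10. ~q, 1
11. [](~r -> p), 2
12. ~q, 2
13. ~r -> p, 0
14. ~r -> p, 1
15. ~r -> p, 2
16. p, 0
17. p, 1
Accessibility: 0R0, 0R1, 0R2, 1R0, 1R1, 1R2, 2R0, 2R1, 2R2
Branch closes: p and ~p both at 1.
Every branch closes; the branch above is one of them.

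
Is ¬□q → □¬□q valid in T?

Invalid (countermodel exists)

Tableau for the negation ¬(¬□q → □¬□q):
1. ¬(¬□q → □¬□q), w0
2. ¬□q, w0   [¬→-rule on 1]
3. ¬□¬□q, w0   [¬→-rule on 1]
4. ¬q, w1   [¬□-rule on 2: fresh world w1, w0Rw1]
5. □q, w2   [¬□-rule on 3: fresh world w2, w0Rw2]
6. q, w2   [□-rule on 5 via w2Rw2]
Accessibility: w0Rw0, w0Rw1, w0Rw2, w1Rw1, w2Rw2
The negation has an open branch (countermodel exists).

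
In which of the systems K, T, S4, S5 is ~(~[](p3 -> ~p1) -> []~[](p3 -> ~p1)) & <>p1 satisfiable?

S4-tableau for the formula:
1. ~(~[](p3 -> ~p1) -> []~[](p3 -> ~p1)) & <>p1, u
2. ~(~[](p3 -> ~p1) -> []~[](p3 -> ~p1)), u
3. <>p1, u
4. ~[](p3 -> ~p1), u
5. ~[]~[](p3 -> ~p1), u
6. p1, v
7. ~(p3 -> ~p1), w
8. p3, w
9. p1, w
10. [](p3 -> ~p1), x
11. p3 -> ~p1, x
12. ~p1, x
Accessibility: uRu, uRv, uRw, uRx, vRv, wRw, xRx
Complete open branch: satisfiable in S4, hence also in K, T (this S4-model is also a K-model and a T-model).
S5-tableau for the formula:
1. ~(~[](p3 -> ~p1) -> []~[](p3 -> ~p1)) & <>p1, u
2. ~(~[](p3 -> ~p1) -> []~[](p3 -> ~p1)), u
3. <>p1, u
4. ~[](p3 -> ~p1), u
5. ~[]~[](p3 -> ~p1), u
6. p1, v
7. ~(p3 -> ~p1), w
8. p3, w
9. p1, w
10. [](p3 -> ~p1), x
11. p3 -> ~p1, u
12. p3 -> ~p1, v
13. p3 -> ~p1, w
14. p3 -> ~p1, x
15. ~p1, u
16. ~p3, v
17. ~p1, w
Accessibility: uRu, uRv, uRw, uRx, vRu, vRv, vRw, vRx, wRu, wRv, wRw, wRx, xRu, xRv, xRw, xRx
Branch closes: p1 and ~p1 both at w.
Every branch closes (one shown): unsatisfiable in S5.

K, T, S4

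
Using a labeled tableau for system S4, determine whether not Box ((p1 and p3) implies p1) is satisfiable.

1. not Box ((p1 and p3) implies p1), 0
2. not ((p1 and p3) implies p1), 1   [neg-Box-rule on 1: fresh world 1, 0R1]
3. p1 and p3, 1   [neg-implies-rule on 2]
4. not p1, 1   [neg-implies-rule on 2]
5. p1, 1   [and-rule on 3]
6. p3, 1   [and-rule on 3]
Accessibility: 0R0, 0R1, 1R1
Branch closes: p1 and not p1 both at 1.
All branches of the tableau close; one closing branch shown above.

Unsatisfiable (every branch closes)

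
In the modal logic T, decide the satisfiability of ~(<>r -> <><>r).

No, unsatisfiable

1. ~(<>r -> <><>r), w0
2. <>r, w0
3. ~<><>r, w0
4. ~<>r, w0
5. ~r, w0
6. r, w1
7. ~<>r, w1
8. ~r, w1
Accessibility: w0Rw0, w0Rw1, w1Rw1
Branch closes: r and ~r both at w1.
All branches of the tableau close; one closing branch shown above.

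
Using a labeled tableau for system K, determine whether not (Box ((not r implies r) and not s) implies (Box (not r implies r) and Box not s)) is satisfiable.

Unsatisfiable (every branch closes)

1. not (Box ((not r implies r) and not s) implies (Box (not r implies r) and Box not s)), w0
2. Box ((not r implies r) and not s), w0
3. not (Box (not r implies r) and Box not s), w0
4. not Box (not r implies r), w0
5. not (not r implies r), w1
6. not r, w1
7. (not r implies r) and not s, w1
8. not r implies r, w1
9. not s, w1
10. r, w1
Accessibility: w0Rw1
Branch closes: r and not r both at w1.
All branches of the tableau close; one closing branch shown above.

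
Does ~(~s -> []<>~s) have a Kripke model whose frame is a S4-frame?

1. ~(~s -> []<>~s), u
2. ~s, u
3. ~[]<>~s, u
4. ~<>~s, v
5. s, v
Accessibility: uRu, uRv, vRv

Yes, satisfiable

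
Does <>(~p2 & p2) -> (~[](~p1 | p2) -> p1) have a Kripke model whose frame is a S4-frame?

Yes, satisfiable

1. <>(~p2 & p2) -> (~[](~p1 | p2) -> p1), w0
2. ~[](~p1 | p2) -> p1, w0
3. p1, w0
Accessibility: w0Rw0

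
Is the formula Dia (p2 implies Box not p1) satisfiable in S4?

1. Dia (p2 implies Box not p1), w0
2. p2 implies Box not p1, w1   [Dia-rule on 1: fresh world w1, w0Rw1]
3. Box not p1, w1   [implies-rule on 2 (branches; this branch)]
4. not p1, w1   [Box-rule on 3 via w1Rw1]
Accessibility: w0Rw0, w0Rw1, w1Rw1

Yes, satisfiable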